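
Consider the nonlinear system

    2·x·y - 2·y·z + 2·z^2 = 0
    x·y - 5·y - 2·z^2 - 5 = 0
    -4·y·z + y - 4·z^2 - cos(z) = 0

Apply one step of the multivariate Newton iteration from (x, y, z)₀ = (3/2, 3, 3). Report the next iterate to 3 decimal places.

At (3/2, 3, 3): F = (9.000, -33.500, -68.01001).
Jacobian J = [[2·y, 2·x - 2·z, -2·y + 4·z], [y, x - 5, -4·z], [0, -4·z + 1, -4·y - 8·z + sin(z)]].
At the point, J = [[6.000, -3.000, 6.000], [3.000, -3.500, -12.000], [0.000, -11.000, -35.85888]] (det J = -559.69344).
Solving J·Δ = −F gives Δ = (3.359, 3.672, -3.023).
Then the next iterate is (x, y, z)₁ = (4.859, 6.672, -0.023).

(4.859, 6.672, -0.023)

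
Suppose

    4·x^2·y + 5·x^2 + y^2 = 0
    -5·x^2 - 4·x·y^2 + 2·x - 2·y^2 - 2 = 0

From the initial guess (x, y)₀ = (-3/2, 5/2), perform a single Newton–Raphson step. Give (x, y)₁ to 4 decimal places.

(-0.6402, 2.4064)

At (-3/2, 5/2): F = (40.0000, 8.7500).
Jacobian J = [[8·x·y + 10·x, 4·x^2 + 2·y], [-10·x - 4·y^2 + 2, -8·x·y - 4·y]].
At the point, J = [[-45.0000, 14.0000], [-8.0000, 20.0000]] (det J = -788.0000).
Solving J·Δ = −F gives Δ = (0.8598, -0.0936).
Then the next iterate is (x, y)₁ = (-0.6402, 2.4064).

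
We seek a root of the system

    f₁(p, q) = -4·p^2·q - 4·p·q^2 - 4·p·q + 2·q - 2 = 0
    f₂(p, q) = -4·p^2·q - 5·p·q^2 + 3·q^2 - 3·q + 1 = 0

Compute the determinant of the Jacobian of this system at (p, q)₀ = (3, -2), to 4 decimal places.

304.0000

J = [[-8·p·q - 4·q^2 - 4·q, -4·p^2 - 8·p·q - 4·p + 2], [-8·p·q - 5·q^2, -4·p^2 - 10·p·q + 6·q - 3]].
At the point, J = [[40.0000, 2.0000], [28.0000, 9.0000]].
det J = 304.0000.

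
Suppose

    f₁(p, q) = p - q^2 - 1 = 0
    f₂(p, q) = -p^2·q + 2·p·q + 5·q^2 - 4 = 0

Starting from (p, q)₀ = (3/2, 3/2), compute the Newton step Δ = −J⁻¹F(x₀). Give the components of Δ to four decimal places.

(0.2167, -0.5111)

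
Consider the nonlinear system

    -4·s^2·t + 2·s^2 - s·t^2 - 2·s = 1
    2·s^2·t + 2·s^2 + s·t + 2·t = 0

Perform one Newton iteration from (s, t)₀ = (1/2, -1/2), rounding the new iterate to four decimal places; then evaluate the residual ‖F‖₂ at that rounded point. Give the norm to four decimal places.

At (1/2, -1/2): F = (-1.1250, -1.0000).
Jacobian J = [[-8·s·t + 4·s - t^2 - 2, -4·s^2 - 2·s·t], [4·s·t + 4·s + t, 2·s^2 + s + 2]].
At the point, J = [[1.7500, -0.5000], [0.5000, 3.0000]] (det J = 5.5000).
Solving J·Δ = −F gives Δ = (0.7045, 0.2159).
Then the next iterate is (s, t)₁ = (1.2045, -0.2841).
Re-evaluating at (1.2045, -0.2841): F = (1.044134, 1.166886), so ‖F‖₂ = 1.5658.

1.5658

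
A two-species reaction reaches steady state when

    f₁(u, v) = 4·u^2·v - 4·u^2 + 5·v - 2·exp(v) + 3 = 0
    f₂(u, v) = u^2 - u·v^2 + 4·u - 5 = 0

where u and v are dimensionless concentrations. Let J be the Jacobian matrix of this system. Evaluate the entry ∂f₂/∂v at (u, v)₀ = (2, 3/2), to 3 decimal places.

∂f₂/∂v = -2·u·v.
At (2, 3/2) this is -6.000.

-6.000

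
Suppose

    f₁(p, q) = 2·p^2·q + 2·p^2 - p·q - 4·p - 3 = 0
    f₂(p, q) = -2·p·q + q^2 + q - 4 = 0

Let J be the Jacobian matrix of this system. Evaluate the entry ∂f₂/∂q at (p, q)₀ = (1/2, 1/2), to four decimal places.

1.0000

∂f₂/∂q = -2·p + 2·q + 1.
At (1/2, 1/2) this is 1.0000.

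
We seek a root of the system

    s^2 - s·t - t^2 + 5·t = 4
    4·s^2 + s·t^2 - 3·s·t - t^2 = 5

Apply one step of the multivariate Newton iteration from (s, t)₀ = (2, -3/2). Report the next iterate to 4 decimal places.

(1.6089, -0.0165)

At (2, -3/2): F = (-6.7500, 22.2500).
Jacobian J = [[2·s - t, -s - 2·t + 5], [8·s + t^2 - 3·t, 2·s·t - 3·s - 2·t]].
At the point, J = [[5.5000, 6.0000], [22.7500, -9.0000]] (det J = -186.0000).
Solving J·Δ = −F gives Δ = (-0.3911, 1.4835).
Then the next iterate is (s, t)₁ = (1.6089, -0.0165).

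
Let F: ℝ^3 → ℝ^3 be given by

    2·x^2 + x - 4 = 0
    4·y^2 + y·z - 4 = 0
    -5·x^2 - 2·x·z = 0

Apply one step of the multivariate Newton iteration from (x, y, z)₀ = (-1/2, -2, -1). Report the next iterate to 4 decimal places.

(-4.5000, -4.7353, 29.2500)

At (-1/2, -2, -1): F = (-4.0000, 14.0000, -2.2500).
Jacobian J = [[4·x + 1, 0, 0], [0, 8·y + z, y], [-10·x - 2·z, 0, -2·x]].
At the point, J = [[-1.0000, 0.0000, 0.0000], [0.0000, -17.0000, -2.0000], [7.0000, 0.0000, 1.0000]] (det J = 17.0000).
Solving J·Δ = −F gives Δ = (-4.0000, -2.7353, 30.2500).
Then the next iterate is (x, y, z)₁ = (-4.5000, -4.7353, 29.2500).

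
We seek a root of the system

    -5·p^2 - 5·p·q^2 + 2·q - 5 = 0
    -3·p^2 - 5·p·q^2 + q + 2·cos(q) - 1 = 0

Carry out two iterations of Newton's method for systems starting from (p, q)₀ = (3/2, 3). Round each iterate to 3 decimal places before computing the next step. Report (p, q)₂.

(0.115, 2.139)

At (3/2, 3): F = (-77.750, -74.22998).
Jacobian J = [[-10·p - 5·q^2, -10·p·q + 2], [-6·p - 5·q^2, -10·p·q - 2·sin(q) + 1]].
At the point, J = [[-60.000, -43.000], [-54.000, -44.28224]] (det J = 334.93440).
Solving J·Δ = −F gives Δ = (-0.750, -0.762).
Then the next iterate is (p, q)₁ = (0.750, 2.238).
Round to (0.750, 2.238) and repeat: F = (-22.11892, -20.46950), J = [[-32.54322, -14.785], [-29.54322, -17.35611]].
Δ = (-0.635, -0.099), so (p, q)₂ = (0.115, 2.139).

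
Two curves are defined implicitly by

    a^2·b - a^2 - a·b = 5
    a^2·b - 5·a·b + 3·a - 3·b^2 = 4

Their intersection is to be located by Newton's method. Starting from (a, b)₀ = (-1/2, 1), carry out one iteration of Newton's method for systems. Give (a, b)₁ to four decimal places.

At (-1/2, 1): F = (-4.5000, -5.7500).
Jacobian J = [[2·a·b - 2·a - b, a^2 - a], [2·a·b - 5·b + 3, a^2 - 5·a - 6·b]].
At the point, J = [[-1.0000, 0.7500], [-3.0000, -3.2500]] (det J = 5.5000).
Solving J·Δ = −F gives Δ = (-3.4432, 1.4091).
Then the next iterate is (a, b)₁ = (-3.9432, 2.4091).

(-3.9432, 2.4091)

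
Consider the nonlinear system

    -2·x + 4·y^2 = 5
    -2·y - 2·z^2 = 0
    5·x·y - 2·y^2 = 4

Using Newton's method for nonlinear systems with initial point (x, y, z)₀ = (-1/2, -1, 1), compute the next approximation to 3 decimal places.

(-1.151, -0.837, 0.919)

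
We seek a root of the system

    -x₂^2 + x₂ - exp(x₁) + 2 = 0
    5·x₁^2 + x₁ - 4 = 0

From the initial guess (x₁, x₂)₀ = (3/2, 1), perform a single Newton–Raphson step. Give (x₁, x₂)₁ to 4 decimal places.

At (3/2, 1): F = (-2.481689, 8.7500).
Jacobian J = [[-exp(x₁), -2·x₂ + 1], [10·x₁ + 1, 0]].
At the point, J = [[-4.481689, -1.0000], [16.0000, 0.0000]] (det J = 16.0000).
Solving J·Δ = −F gives Δ = (-0.5469, -0.0308).
Then the next iterate is (x₁, x₂)₁ = (0.9531, 0.9692).

(0.9531, 0.9692)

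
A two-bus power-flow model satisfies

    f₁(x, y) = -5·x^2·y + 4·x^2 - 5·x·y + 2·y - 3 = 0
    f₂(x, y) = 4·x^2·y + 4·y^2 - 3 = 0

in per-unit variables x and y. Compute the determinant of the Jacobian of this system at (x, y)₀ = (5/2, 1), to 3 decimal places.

505.000

J = [[-10·x·y + 8·x - 5·y, -5·x^2 - 5·x + 2], [8·x·y, 4·x^2 + 8·y]].
At the point, J = [[-10.000, -41.750], [20.000, 33.000]].
det J = 505.000.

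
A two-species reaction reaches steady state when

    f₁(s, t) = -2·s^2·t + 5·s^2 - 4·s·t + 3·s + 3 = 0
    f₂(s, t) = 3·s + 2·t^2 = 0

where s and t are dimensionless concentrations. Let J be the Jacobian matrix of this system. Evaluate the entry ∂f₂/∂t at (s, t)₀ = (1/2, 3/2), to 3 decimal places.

6.000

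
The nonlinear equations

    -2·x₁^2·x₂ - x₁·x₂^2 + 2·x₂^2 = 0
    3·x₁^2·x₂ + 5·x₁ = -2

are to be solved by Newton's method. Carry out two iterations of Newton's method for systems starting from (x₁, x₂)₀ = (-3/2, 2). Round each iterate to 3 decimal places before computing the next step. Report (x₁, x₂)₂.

(-1.194, 0.968)

At (-3/2, 2): F = (5.000, 8.000).
Jacobian J = [[-4·x₁·x₂ - x₂^2, -2·x₁^2 - 2·x₁·x₂ + 4·x₂], [6·x₁·x₂ + 5, 3·x₁^2]].
At the point, J = [[8.000, 9.500], [-13.000, 6.750]] (det J = 177.500).
Solving J·Δ = −F gives Δ = (0.238, -0.727).
Then the next iterate is (x₁, x₂)₁ = (-1.262, 1.273).
Round to (-1.262, 1.273) and repeat: F = (1.23129, 1.77231), J = [[4.80558, 5.11976], [-4.63916, 4.77793]].
Δ = (0.068, -0.305), so (x₁, x₂)₂ = (-1.194, 0.968).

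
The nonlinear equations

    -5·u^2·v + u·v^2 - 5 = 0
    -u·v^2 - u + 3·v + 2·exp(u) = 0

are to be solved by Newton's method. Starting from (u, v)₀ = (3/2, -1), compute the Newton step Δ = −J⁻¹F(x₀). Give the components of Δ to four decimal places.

(-0.4545, 0.0336)

At (3/2, -1): F = (7.7500, 2.963378).
Jacobian J = [[-10·u·v + v^2, -5·u^2 + 2·u·v], [-v^2 + 2·exp(u) - 1, -2·u·v + 3]].
At the point, J = [[16.0000, -14.2500], [6.963378, 6.0000]] (det J = 195.228139).
Solving J·Δ = −F gives Δ = (-0.4545, 0.0336).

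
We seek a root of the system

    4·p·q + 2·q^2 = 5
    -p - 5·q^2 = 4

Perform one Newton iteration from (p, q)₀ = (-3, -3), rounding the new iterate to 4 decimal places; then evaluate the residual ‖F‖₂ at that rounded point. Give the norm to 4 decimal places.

At (-3, -3): F = (49.0000, -46.0000).
Jacobian J = [[4·q, 4·p + 4·q], [-1, -10·q]].
At the point, J = [[-12.0000, -24.0000], [-1.0000, 30.0000]] (det J = -384.0000).
Solving J·Δ = −F gives Δ = (0.9531, 1.5651).
Then the next iterate is (p, q)₁ = (-2.0469, -1.4349).
Re-evaluating at (-2.0469, -1.4349): F = (10.866263, -12.247790), so ‖F‖₂ = 16.3733.

16.3733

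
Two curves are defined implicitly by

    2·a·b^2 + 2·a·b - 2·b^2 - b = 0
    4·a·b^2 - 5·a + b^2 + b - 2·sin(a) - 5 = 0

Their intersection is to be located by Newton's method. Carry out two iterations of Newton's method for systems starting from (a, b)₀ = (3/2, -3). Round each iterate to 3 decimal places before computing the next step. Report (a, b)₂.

(1.952, -1.420)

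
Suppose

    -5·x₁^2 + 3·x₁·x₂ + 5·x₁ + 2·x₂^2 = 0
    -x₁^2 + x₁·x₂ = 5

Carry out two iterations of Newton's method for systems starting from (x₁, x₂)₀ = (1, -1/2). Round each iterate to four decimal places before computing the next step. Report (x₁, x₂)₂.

At (1, -1/2): F = (-1.0000, -6.5000).
Jacobian J = [[-10·x₁ + 3·x₂ + 5, 3·x₁ + 4·x₂], [-2·x₁ + x₂, x₁]].
At the point, J = [[-6.5000, 1.0000], [-2.5000, 1.0000]] (det J = -4.0000).
Solving J·Δ = −F gives Δ = (1.3750, 9.9375).
Then the next iterate is (x₁, x₂)₁ = (2.3750, 9.4375).
Round to (2.3750, 9.4375) and repeat: F = (229.046875, 11.773438), J = [[9.5625, 44.8750], [4.6875, 2.3750]].
Δ = (0.0834, -5.1219), so (x₁, x₂)₂ = (2.4584, 4.3156).

(2.4584, 4.3156)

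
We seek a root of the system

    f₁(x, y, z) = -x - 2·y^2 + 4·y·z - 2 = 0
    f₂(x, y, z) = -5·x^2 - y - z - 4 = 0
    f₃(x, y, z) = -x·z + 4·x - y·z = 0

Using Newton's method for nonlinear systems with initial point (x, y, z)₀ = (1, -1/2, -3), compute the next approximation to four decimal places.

(0.3031, -0.4677, -1.5631)

At (1, -1/2, -3): F = (2.5000, -5.5000, 5.5000).
Jacobian J = [[-1, -4·y + 4·z, 4·y], [-10·x, -1, -1], [-z + 4, -z, -x - y]].
At the point, J = [[-1.0000, -10.0000, -2.0000], [-10.0000, -1.0000, -1.0000], [7.0000, 3.0000, -0.5000]] (det J = 162.5000).
Solving J·Δ = −F gives Δ = (-0.6969, 0.0323, 1.4369).
Then the next iterate is (x, y, z)₁ = (0.3031, -0.4677, -1.5631).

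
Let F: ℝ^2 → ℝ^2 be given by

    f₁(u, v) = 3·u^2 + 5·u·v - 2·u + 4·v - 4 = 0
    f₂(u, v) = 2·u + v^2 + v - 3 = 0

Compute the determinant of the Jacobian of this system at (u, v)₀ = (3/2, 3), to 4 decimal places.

J = [[6·u + 5·v - 2, 5·u + 4], [2, 2·v + 1]].
At the point, J = [[22.0000, 11.5000], [2.0000, 7.0000]].
det J = 131.0000.

131.0000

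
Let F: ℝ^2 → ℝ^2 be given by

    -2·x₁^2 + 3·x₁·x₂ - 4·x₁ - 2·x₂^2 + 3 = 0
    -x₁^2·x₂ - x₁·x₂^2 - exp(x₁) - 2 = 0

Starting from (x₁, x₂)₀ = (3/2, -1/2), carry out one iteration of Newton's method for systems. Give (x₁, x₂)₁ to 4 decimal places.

At (3/2, -1/2): F = (-10.2500, -5.731689).
Jacobian J = [[-4·x₁ + 3·x₂ - 4, 3·x₁ - 4·x₂], [-2·x₁·x₂ - x₂^2 - exp(x₁), -x₁^2 - 2·x₁·x₂]].
At the point, J = [[-11.5000, 6.5000], [-3.231689, -0.7500]] (det J = 29.630979).
Solving J·Δ = −F gives Δ = (-1.5168, -1.1066).
Then the next iterate is (x₁, x₂)₁ = (-0.0168, -1.6066).

(-0.0168, -1.6066)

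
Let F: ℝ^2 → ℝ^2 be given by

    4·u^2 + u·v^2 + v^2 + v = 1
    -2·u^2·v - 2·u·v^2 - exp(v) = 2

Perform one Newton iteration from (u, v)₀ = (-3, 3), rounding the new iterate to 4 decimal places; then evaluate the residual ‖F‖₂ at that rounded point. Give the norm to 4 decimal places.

12.0472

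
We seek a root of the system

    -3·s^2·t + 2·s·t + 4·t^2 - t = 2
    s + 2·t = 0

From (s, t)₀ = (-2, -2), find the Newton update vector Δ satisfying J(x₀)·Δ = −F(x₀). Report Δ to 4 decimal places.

(-4.4348, 5.2174)

At (-2, -2): F = (48.0000, -6.0000).
Jacobian J = [[-6·s·t + 2·t, -3·s^2 + 2·s + 8·t - 1], [1, 2]].
At the point, J = [[-28.0000, -33.0000], [1.0000, 2.0000]] (det J = -23.0000).
Solving J·Δ = −F gives Δ = (-4.4348, 5.2174).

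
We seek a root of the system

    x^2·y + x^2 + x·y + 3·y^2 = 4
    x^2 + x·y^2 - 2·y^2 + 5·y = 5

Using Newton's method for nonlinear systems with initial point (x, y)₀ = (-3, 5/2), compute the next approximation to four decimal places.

(-1.7245, 1.7784)

At (-3, 5/2): F = (38.7500, -14.7500).
Jacobian J = [[2·x·y + 2·x + y, x^2 + x + 6·y], [2·x + y^2, 2·x·y - 4·y + 5]].
At the point, J = [[-18.5000, 21.0000], [0.2500, -20.0000]] (det J = 364.7500).
Solving J·Δ = −F gives Δ = (1.2755, -0.7216).
Then the next iterate is (x, y)₁ = (-1.7245, 1.7784).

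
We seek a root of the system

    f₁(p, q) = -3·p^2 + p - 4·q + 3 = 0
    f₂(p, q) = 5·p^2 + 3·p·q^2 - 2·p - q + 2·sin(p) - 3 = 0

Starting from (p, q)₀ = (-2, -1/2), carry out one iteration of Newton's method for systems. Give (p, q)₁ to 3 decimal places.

At (-2, -1/2): F = (-9.000, 18.18141).
Jacobian J = [[-6·p + 1, -4], [10·p + 3·q^2 + 2·cos(p) - 2, 6·p·q - 1]].
At the point, J = [[13.000, -4.000], [-22.08229, 5.000]] (det J = -23.32917).
Solving J·Δ = −F gives Δ = (1.188, 1.612).
Then the next iterate is (p, q)₁ = (-0.812, 1.112).

(-0.812, 1.112)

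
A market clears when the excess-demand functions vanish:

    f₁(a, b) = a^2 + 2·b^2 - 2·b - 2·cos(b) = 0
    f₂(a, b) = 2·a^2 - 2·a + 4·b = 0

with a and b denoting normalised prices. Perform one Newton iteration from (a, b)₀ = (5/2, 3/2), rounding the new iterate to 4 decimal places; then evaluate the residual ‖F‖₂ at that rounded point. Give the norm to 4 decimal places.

7.3449

At (5/2, 3/2): F = (7.608526, 13.5000).
Jacobian J = [[2·a, 4·b + 2·sin(b) - 2], [4·a - 2, 4]].
At the point, J = [[5.0000, 5.994990], [8.0000, 4.0000]] (det J = -27.959920).
Solving J·Δ = −F gives Δ = (-1.8061, 0.2372).
Then the next iterate is (a, b)₁ = (0.6939, 1.7372).
Re-evaluating at (0.6939, 1.7372): F = (3.374098, 6.523994), so ‖F‖₂ = 7.3449.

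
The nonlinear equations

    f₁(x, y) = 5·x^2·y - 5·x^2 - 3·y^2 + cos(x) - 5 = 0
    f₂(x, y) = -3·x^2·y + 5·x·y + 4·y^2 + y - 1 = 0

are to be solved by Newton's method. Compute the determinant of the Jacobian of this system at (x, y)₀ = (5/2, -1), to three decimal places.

J = [[10·x·y - 10·x - sin(x), 5·x^2 - 6·y], [-6·x·y + 5·y, -3·x^2 + 5·x + 8·y + 1]].
At the point, J = [[-50.59847, 37.250], [10.000, -13.250]].
det J = 297.930.

297.930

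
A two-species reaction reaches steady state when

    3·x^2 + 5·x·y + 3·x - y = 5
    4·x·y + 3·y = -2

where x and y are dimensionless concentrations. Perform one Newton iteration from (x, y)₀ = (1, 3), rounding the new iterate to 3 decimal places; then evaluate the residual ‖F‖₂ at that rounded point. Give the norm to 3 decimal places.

0.178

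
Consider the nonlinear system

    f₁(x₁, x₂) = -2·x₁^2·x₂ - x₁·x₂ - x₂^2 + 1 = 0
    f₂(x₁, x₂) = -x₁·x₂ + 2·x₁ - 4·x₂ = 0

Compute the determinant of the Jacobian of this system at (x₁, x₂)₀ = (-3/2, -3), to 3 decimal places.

22.500

J = [[-4·x₁·x₂ - x₂, -2·x₁^2 - x₁ - 2·x₂], [-x₂ + 2, -x₁ - 4]].
At the point, J = [[-15.000, 3.000], [5.000, -2.500]].
det J = 22.500.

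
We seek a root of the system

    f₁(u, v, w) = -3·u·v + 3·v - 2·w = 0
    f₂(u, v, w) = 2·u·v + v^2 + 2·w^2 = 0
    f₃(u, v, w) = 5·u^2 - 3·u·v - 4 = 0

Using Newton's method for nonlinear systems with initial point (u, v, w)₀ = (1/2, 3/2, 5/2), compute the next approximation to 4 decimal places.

At (1/2, 3/2, 5/2): F = (-2.7500, 16.2500, -5.0000).
Jacobian J = [[-3·v, -3·u + 3, -2], [2·v, 2·u + 2·v, 4·w], [10·u - 3·v, -3·u, 0]].
At the point, J = [[-4.5000, 1.5000, -2.0000], [3.0000, 4.0000, 10.0000], [0.5000, -1.5000, 0.0000]] (det J = -47.0000).
Solving J·Δ = −F gives Δ = (-2.2872, -4.0957, 0.6995).
Then the next iterate is (u, v, w)₁ = (-1.7872, -2.5957, 3.1995).

(-1.7872, -2.5957, 3.1995)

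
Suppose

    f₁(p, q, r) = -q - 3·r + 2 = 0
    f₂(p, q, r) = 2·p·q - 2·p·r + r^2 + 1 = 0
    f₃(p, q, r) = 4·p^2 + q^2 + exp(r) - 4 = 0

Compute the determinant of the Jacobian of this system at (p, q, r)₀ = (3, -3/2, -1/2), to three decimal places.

580.787

J = [[0, -1, -3], [2·q - 2·r, 2·p, -2·p + 2·r], [8·p, 2·q, exp(r)]].
At the point, J = [[0.000, -1.000, -3.000], [-2.000, 6.000, -7.000], [24.000, -3.000, 0.60653]].
det J = 580.787.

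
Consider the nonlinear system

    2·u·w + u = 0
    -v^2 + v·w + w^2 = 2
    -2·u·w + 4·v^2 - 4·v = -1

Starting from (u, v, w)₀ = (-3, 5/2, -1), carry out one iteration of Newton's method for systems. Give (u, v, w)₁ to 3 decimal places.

At (-3, 5/2, -1): F = (3.000, -9.750, 10.000).
Jacobian J = [[2·w + 1, 0, 2·u], [0, -2·v + w, v + 2·w], [-2·w, 8·v - 4, -2·u]].
At the point, J = [[-1.000, 0.000, -6.000], [0.000, -6.000, 0.500], [2.000, 16.000, 6.000]] (det J = -28.000).
Solving J·Δ = −F gives Δ = (15.857, -1.804, -2.143).
Then the next iterate is (u, v, w)₁ = (12.857, 0.696, -3.143).

(12.857, 0.696, -3.143)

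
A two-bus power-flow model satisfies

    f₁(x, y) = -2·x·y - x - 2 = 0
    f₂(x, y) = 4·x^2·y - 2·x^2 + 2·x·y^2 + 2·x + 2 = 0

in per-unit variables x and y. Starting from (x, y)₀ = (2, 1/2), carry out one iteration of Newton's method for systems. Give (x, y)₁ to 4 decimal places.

(-1.0667, 0.5333)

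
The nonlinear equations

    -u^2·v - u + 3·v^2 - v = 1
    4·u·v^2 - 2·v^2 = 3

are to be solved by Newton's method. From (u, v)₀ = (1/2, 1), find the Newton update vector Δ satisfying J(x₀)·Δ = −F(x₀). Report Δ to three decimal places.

At (1/2, 1): F = (0.250, -3.000).
Jacobian J = [[-2·u·v - 1, -u^2 + 6·v - 1], [4·v^2, 8·u·v - 4·v]].
At the point, J = [[-2.000, 4.750], [4.000, 0.000]] (det J = -19.000).
Solving J·Δ = −F gives Δ = (0.750, 0.263).

(0.750, 0.263)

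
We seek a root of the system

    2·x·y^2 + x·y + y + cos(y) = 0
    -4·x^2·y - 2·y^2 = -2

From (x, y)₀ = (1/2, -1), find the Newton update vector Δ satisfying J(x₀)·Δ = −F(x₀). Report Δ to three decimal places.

At (1/2, -1): F = (0.04030, 1.000).
Jacobian J = [[2·y^2 + y, 4·x·y + x - sin(y) + 1], [-8·x·y, -4·x^2 - 4·y]].
At the point, J = [[1.000, 0.34147], [4.000, 3.000]] (det J = 1.63412).
Solving J·Δ = −F gives Δ = (0.135, -0.513).

(0.135, -0.513)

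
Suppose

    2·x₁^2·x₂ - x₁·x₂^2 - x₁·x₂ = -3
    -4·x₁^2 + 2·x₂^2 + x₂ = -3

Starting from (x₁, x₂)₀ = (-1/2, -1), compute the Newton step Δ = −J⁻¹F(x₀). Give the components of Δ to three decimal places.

(-1.250, -0.667)

At (-1/2, -1): F = (2.500, 3.000).
Jacobian J = [[4·x₁·x₂ - x₂^2 - x₂, 2·x₁^2 - 2·x₁·x₂ - x₁], [-8·x₁, 4·x₂ + 1]].
At the point, J = [[2.000, 0.000], [4.000, -3.000]] (det J = -6.000).
Solving J·Δ = −F gives Δ = (-1.250, -0.667).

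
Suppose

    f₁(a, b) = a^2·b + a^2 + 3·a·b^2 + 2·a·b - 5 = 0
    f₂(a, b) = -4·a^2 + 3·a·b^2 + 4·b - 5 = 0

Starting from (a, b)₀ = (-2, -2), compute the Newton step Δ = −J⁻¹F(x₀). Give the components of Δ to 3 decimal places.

(1.702, 0.190)

At (-2, -2): F = (-25.000, -53.000).
Jacobian J = [[2·a·b + 2·a + 3·b^2 + 2·b, a^2 + 6·a·b + 2·a], [-8·a + 3·b^2, 6·a·b + 4]].
At the point, J = [[12.000, 24.000], [28.000, 28.000]] (det J = -336.000).
Solving J·Δ = −F gives Δ = (1.702, 0.190).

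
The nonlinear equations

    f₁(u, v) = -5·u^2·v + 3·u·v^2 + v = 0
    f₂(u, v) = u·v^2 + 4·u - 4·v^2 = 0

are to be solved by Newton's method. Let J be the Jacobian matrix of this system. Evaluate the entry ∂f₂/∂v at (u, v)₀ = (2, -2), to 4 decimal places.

8.0000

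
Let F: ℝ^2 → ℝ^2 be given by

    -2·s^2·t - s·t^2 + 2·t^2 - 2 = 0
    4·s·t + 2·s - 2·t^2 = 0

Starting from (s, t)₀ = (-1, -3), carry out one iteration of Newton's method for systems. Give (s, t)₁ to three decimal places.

(-0.761, -1.701)

At (-1, -3): F = (31.000, -8.000).
Jacobian J = [[-4·s·t - t^2, -2·s^2 - 2·s·t + 4·t], [4·t + 2, 4·s - 4·t]].
At the point, J = [[-21.000, -20.000], [-10.000, 8.000]] (det J = -368.000).
Solving J·Δ = −F gives Δ = (0.239, 1.299).
Then the next iterate is (s, t)₁ = (-0.761, -1.701).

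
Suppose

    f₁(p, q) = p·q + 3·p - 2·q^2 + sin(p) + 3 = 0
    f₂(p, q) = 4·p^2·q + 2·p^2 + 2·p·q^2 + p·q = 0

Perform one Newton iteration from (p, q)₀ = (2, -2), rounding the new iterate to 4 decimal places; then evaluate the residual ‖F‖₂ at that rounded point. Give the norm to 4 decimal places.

At (2, -2): F = (-2.090703, -12.0000).
Jacobian J = [[q + cos(p) + 3, p - 4·q], [8·p·q + 4·p + 2·q^2 + q, 4·p^2 + 4·p·q + p]].
At the point, J = [[0.583853, 10.0000], [-18.0000, 2.0000]] (det J = 181.167706).
Solving J·Δ = −F gives Δ = (-0.6393, 0.2464).
Then the next iterate is (p, q)₁ = (1.3607, -1.7536).
Re-evaluating at (1.3607, -1.7536): F = (-0.476239, -3.301695), so ‖F‖₂ = 3.3359.

3.3359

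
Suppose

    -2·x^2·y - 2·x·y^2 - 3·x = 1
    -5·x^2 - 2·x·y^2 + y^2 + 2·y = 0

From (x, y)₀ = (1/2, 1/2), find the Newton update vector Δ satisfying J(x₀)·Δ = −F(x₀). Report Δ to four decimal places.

(-0.3696, -0.8913)

At (1/2, 1/2): F = (-3.0000, -0.2500).
Jacobian J = [[-4·x·y - 2·y^2 - 3, -2·x^2 - 4·x·y], [-10·x - 2·y^2, -4·x·y + 2·y + 2]].
At the point, J = [[-4.5000, -1.5000], [-5.5000, 2.0000]] (det J = -17.2500).
Solving J·Δ = −F gives Δ = (-0.3696, -0.8913).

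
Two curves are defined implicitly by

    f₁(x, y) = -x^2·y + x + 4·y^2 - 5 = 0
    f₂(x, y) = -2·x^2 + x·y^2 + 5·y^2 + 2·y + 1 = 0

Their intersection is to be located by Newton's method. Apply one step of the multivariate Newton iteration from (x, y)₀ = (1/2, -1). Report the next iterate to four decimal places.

At (1/2, -1): F = (-0.2500, 4.0000).
Jacobian J = [[-2·x·y + 1, -x^2 + 8·y], [-4·x + y^2, 2·x·y + 10·y + 2]].
At the point, J = [[2.0000, -8.2500], [-1.0000, -9.0000]] (det J = -26.2500).
Solving J·Δ = −F gives Δ = (1.3429, 0.2952).
Then the next iterate is (x, y)₁ = (1.8429, -0.7048).

(1.8429, -0.7048)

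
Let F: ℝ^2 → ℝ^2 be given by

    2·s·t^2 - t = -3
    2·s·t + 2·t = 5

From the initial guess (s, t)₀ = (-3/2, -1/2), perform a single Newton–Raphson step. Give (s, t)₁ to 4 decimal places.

(-5.6667, -0.8333)

At (-3/2, -1/2): F = (2.7500, -4.5000).
Jacobian J = [[2·t^2, 4·s·t - 1], [2·t, 2·s + 2]].
At the point, J = [[0.5000, 2.0000], [-1.0000, -1.0000]] (det J = 1.5000).
Solving J·Δ = −F gives Δ = (-4.1667, -0.3333).
Then the next iterate is (s, t)₁ = (-5.6667, -0.8333).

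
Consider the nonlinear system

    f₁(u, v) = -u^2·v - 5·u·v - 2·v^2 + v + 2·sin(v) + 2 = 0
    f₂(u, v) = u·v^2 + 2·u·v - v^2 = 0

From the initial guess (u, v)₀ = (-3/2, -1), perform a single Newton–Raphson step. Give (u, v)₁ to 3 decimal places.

At (-3/2, -1): F = (-7.93294, 0.500).
Jacobian J = [[-2·u·v - 5·v, -u^2 - 5·u - 4·v + 2·cos(v) + 1], [v^2 + 2·v, 2·u·v + 2·u - 2·v]].
At the point, J = [[2.000, 11.33060], [-1.000, 2.000]] (det J = 15.33060).
Solving J·Δ = −F gives Δ = (1.404, 0.452).
Then the next iterate is (u, v)₁ = (-0.096, -0.548).

(-0.096, -0.548)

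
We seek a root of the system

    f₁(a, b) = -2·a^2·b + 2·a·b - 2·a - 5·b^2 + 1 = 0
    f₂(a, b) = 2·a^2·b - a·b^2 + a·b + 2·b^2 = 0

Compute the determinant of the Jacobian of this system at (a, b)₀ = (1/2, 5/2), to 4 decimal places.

13.6250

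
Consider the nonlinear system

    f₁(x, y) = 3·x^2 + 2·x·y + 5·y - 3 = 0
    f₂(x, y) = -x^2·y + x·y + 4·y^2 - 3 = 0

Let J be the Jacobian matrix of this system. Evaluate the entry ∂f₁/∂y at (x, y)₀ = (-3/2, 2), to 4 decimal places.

∂f₁/∂y = 2·x + 5.
At (-3/2, 2) this is 2.0000.

2.0000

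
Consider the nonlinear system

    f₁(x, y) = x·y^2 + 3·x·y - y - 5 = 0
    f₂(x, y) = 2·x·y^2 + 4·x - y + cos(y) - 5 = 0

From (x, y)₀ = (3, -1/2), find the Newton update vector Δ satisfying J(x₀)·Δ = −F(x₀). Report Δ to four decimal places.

At (3, -1/2): F = (-8.2500, 9.877583).
Jacobian J = [[y^2 + 3·y, 2·x·y + 3·x - 1], [2·y^2 + 4, 4·x·y - sin(y) - 1]].
At the point, J = [[-1.2500, 5.0000], [4.5000, -6.520574]] (det J = -14.349282).
Solving J·Δ = −F gives Δ = (0.3071, 1.7268).

(0.3071, 1.7268)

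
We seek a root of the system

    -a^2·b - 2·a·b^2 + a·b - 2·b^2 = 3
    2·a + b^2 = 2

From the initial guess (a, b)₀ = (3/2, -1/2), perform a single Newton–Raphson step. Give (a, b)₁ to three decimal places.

At (3/2, -1/2): F = (-3.875, 1.250).
Jacobian J = [[-2·a·b - 2·b^2 + b, -a^2 - 4·a·b + a - 4·b], [2, 2·b]].
At the point, J = [[0.500, 4.250], [2.000, -1.000]] (det J = -9.000).
Solving J·Δ = −F gives Δ = (-0.160, 0.931).
Then the next iterate is (a, b)₁ = (1.340, 0.431).

(1.340, 0.431)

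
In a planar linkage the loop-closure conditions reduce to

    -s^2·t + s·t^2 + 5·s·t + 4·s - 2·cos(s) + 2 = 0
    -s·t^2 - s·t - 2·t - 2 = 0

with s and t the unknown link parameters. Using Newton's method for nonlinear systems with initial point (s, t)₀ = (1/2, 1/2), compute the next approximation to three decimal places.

At (1/2, 1/2): F = (3.49483, -3.375).
Jacobian J = [[-2·s·t + t^2 + 5·t + 2·sin(s) + 4, -s^2 + 2·s·t + 5·s], [-t^2 - t, -2·s·t - s - 2]].
At the point, J = [[7.20885, 2.750], [-0.750, -3.000]] (det J = -19.56405).
Solving J·Δ = −F gives Δ = (-0.062, -1.110).
Then the next iterate is (s, t)₁ = (0.438, -0.610).

(0.438, -0.610)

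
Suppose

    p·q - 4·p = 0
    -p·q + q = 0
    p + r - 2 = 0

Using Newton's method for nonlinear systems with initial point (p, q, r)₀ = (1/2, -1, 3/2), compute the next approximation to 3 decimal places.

(0.167, 0.667, 1.833)

At (1/2, -1, 3/2): F = (-2.500, -0.500, 0.000).
Jacobian J = [[q - 4, p, 0], [-q, -p + 1, 0], [1, 0, 1]].
At the point, J = [[-5.000, 0.500, 0.000], [1.000, 0.500, 0.000], [1.000, 0.000, 1.000]] (det J = -3.000).
Solving J·Δ = −F gives Δ = (-0.333, 1.667, 0.333).
Then the next iterate is (p, q, r)₁ = (0.167, 0.667, 1.833).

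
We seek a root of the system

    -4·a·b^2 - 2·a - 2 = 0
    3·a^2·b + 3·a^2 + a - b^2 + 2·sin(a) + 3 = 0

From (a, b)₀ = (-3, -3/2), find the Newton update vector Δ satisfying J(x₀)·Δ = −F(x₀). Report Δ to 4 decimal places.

At (-3, -3/2): F = (31.0000, -16.032240).
Jacobian J = [[-4·b^2 - 2, -8·a·b], [6·a·b + 6·a + 2·cos(a) + 1, 3·a^2 - 2·b]].
At the point, J = [[-11.0000, -36.0000], [8.020015, 30.0000]] (det J = -41.279460).
Solving J·Δ = −F gives Δ = (8.5476, -1.7506).

(8.5476, -1.7506)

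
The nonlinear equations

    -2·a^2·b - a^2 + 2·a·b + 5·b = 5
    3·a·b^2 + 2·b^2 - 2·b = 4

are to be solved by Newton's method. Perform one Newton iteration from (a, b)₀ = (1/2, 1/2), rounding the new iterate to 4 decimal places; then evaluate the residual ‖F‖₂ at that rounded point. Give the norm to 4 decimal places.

At (1/2, 1/2): F = (-2.5000, -4.1250).
Jacobian J = [[-4·a·b - 2·a + 2·b, -2·a^2 + 2·a + 5], [3·b^2, 6·a·b + 4·b - 2]].
At the point, J = [[-1.0000, 5.5000], [0.7500, 1.5000]] (det J = -5.6250).
Solving J·Δ = −F gives Δ = (3.3667, 1.0667).
Then the next iterate is (a, b)₁ = (3.8667, 1.5667).
Re-evaluating at (3.8667, 1.5667): F = (-46.850570, 26.248710), so ‖F‖₂ = 53.7026.

53.7026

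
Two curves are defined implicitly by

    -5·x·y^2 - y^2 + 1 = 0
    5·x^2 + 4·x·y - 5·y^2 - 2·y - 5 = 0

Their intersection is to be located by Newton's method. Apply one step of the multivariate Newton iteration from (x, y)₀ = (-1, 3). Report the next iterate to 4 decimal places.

(-1.1145, 1.2436)

At (-1, 3): F = (37.0000, -63.0000).
Jacobian J = [[-5·y^2, -10·x·y - 2·y], [10·x + 4·y, 4·x - 10·y - 2]].
At the point, J = [[-45.0000, 24.0000], [2.0000, -36.0000]] (det J = 1572.0000).
Solving J·Δ = −F gives Δ = (-0.1145, -1.7564).
Then the next iterate is (x, y)₁ = (-1.1145, 1.2436).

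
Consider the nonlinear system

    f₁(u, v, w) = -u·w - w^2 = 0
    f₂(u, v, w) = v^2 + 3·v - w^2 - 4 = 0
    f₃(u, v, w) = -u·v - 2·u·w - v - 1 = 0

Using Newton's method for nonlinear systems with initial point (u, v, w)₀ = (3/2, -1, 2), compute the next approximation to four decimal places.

At (3/2, -1, 2): F = (-7.0000, -10.0000, -4.5000).
Jacobian J = [[-w, 0, -u - 2·w], [0, 2·v + 3, -2·w], [-v - 2·w, -u - 1, -2·u]].
At the point, J = [[-2.0000, 0.0000, -5.5000], [0.0000, 1.0000, -4.0000], [-3.0000, -2.5000, -3.0000]] (det J = 9.5000).
Solving J·Δ = −F gives Δ = (7.5000, -6.0000, -4.0000).
Then the next iterate is (u, v, w)₁ = (9.0000, -7.0000, -2.0000).

(9.0000, -7.0000, -2.0000)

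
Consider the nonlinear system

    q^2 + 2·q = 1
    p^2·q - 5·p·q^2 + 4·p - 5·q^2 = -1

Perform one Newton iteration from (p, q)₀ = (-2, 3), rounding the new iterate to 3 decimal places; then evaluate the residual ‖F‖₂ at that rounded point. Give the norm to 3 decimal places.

At (-2, 3): F = (14.000, 50.000).
Jacobian J = [[0, 2·q + 2], [2·p·q - 5·q^2 + 4, p^2 - 10·p·q - 10·q]].
At the point, J = [[0.000, 8.000], [-53.000, 34.000]] (det J = 424.000).
Solving J·Δ = −F gives Δ = (-0.179, -1.750).
Then the next iterate is (p, q)₁ = (-2.179, 1.250).
Re-evaluating at (-2.179, 1.250): F = (3.06250, 7.42999), so ‖F‖₂ = 8.036.

8.036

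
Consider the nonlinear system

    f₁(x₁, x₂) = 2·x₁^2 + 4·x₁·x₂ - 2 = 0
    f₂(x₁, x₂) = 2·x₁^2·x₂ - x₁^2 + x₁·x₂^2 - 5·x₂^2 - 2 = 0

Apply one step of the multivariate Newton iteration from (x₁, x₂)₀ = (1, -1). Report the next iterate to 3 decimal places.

At (1, -1): F = (-4.000, -9.000).
Jacobian J = [[4·x₁ + 4·x₂, 4·x₁], [4·x₁·x₂ - 2·x₁ + x₂^2, 2·x₁^2 + 2·x₁·x₂ - 10·x₂]].
At the point, J = [[0.000, 4.000], [-5.000, 10.000]] (det J = 20.000).
Solving J·Δ = −F gives Δ = (0.200, 1.000).
Then the next iterate is (x₁, x₂)₁ = (1.200, 0.000).

(1.200, 0.000)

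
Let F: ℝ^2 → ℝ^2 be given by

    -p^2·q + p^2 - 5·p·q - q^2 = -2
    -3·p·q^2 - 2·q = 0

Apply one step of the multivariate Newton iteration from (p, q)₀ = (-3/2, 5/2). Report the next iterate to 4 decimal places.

At (-3/2, 5/2): F = (11.1250, 23.1250).
Jacobian J = [[-2·p·q + 2·p - 5·q, -p^2 - 5·p - 2·q], [-3·q^2, -6·p·q - 2]].
At the point, J = [[-8.0000, 0.2500], [-18.7500, 20.5000]] (det J = -159.3125).
Solving J·Δ = −F gives Δ = (1.3953, 0.1481).
Then the next iterate is (p, q)₁ = (-0.1047, 2.6481).

(-0.1047, 2.6481)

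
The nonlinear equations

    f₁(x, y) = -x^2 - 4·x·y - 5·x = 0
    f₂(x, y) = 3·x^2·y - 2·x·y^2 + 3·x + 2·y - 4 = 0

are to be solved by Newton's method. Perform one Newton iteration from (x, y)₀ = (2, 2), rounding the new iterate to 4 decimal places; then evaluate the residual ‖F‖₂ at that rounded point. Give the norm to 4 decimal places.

At (2, 2): F = (-30.0000, 14.0000).
Jacobian J = [[-2·x - 4·y - 5, -4·x], [6·x·y - 2·y^2 + 3, 3·x^2 - 4·x·y + 2]].
At the point, J = [[-17.0000, -8.0000], [19.0000, -2.0000]] (det J = 186.0000).
Solving J·Δ = −F gives Δ = (-0.9247, -1.7849).
Then the next iterate is (x, y)₁ = (1.0753, 0.2151).
Re-evaluating at (1.0753, 0.2151): F = (-7.457958, 0.302737), so ‖F‖₂ = 7.4641.

7.4641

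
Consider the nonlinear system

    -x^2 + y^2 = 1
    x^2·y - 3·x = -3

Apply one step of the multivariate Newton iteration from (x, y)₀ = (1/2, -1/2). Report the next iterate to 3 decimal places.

(0.800, -1.800)

At (1/2, -1/2): F = (-1.000, 1.375).
Jacobian J = [[-2·x, 2·y], [2·x·y - 3, x^2]].
At the point, J = [[-1.000, -1.000], [-3.500, 0.250]] (det J = -3.750).
Solving J·Δ = −F gives Δ = (0.300, -1.300).
Then the next iterate is (x, y)₁ = (0.800, -1.800).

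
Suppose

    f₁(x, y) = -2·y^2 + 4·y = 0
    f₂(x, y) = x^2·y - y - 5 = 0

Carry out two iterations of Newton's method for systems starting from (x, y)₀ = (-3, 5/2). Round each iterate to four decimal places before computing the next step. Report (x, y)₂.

At (-3, 5/2): F = (-2.5000, 15.0000).
Jacobian J = [[0, -4·y + 4], [2·x·y, x^2 - 1]].
At the point, J = [[0.0000, -6.0000], [-15.0000, 8.0000]] (det J = -90.0000).
Solving J·Δ = −F gives Δ = (0.7778, -0.4167).
Then the next iterate is (x, y)₁ = (-2.2222, 2.0833).
Round to (-2.2222, 2.0833) and repeat: F = (-0.347078, 3.204395), J = [[0.0000, -4.3332], [-9.259019, 3.938173]].
Δ = (0.3120, -0.0801), so (x, y)₂ = (-1.9102, 2.0032).

(-1.9102, 2.0032)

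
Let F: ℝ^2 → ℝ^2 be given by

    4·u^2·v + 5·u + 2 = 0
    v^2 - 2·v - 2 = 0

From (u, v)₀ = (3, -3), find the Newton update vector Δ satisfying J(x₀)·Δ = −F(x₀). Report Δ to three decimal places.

(-0.485, 1.625)

At (3, -3): F = (-91.000, 13.000).
Jacobian J = [[8·u·v + 5, 4·u^2], [0, 2·v - 2]].
At the point, J = [[-67.000, 36.000], [0.000, -8.000]] (det J = 536.000).
Solving J·Δ = −F gives Δ = (-0.485, 1.625).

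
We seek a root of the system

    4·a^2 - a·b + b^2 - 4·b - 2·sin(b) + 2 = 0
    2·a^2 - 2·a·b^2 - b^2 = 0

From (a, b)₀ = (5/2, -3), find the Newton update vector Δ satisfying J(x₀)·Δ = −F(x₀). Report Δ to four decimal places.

(-2.1128, 0.6833)

At (5/2, -3): F = (55.782240, -41.5000).
Jacobian J = [[8·a - b, -a + 2·b - 2·cos(b) - 4], [4·a - 2·b^2, -4·a·b - 2·b]].
At the point, J = [[23.0000, -10.520015], [-8.0000, 36.0000]] (det J = 743.839880).
Solving J·Δ = −F gives Δ = (-2.1128, 0.6833).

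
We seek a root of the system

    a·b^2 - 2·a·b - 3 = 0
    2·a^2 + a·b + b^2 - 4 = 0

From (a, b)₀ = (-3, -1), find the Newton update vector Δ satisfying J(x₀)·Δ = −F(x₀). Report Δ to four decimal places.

At (-3, -1): F = (-12.0000, 18.0000).
Jacobian J = [[b^2 - 2·b, 2·a·b - 2·a], [4·a + b, a + 2·b]].
At the point, J = [[3.0000, 12.0000], [-13.0000, -5.0000]] (det J = 141.0000).
Solving J·Δ = −F gives Δ = (1.1064, 0.7234).

(1.1064, 0.7234)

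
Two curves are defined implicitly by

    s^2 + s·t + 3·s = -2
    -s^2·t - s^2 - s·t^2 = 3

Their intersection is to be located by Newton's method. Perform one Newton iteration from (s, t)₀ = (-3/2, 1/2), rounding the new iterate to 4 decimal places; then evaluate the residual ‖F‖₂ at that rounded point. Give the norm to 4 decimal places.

3.4104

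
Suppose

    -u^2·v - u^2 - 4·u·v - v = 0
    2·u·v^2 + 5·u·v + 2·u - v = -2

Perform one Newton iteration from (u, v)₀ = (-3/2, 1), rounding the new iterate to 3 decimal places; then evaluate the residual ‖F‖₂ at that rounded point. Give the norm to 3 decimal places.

At (-3/2, 1): F = (0.500, -12.500).
Jacobian J = [[-2·u·v - 2·u - 4·v, -u^2 - 4·u - 1], [2·v^2 + 5·v + 2, 4·u·v + 5·u - 1]].
At the point, J = [[2.000, 2.750], [9.000, -14.500]] (det J = -53.750).
Solving J·Δ = −F gives Δ = (0.505, -0.549).
Then the next iterate is (u, v)₁ = (-0.995, 0.451).
Re-evaluating at (-0.995, 0.451): F = (-0.09255, -3.08949), so ‖F‖₂ = 3.091.

3.091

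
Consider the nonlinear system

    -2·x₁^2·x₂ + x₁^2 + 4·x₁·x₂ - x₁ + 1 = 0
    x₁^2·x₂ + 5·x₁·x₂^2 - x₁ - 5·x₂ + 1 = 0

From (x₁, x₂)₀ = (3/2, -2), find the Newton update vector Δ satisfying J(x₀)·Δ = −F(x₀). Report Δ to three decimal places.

(-0.054, 1.047)

At (3/2, -2): F = (-1.250, 35.000).
Jacobian J = [[-4·x₁·x₂ + 2·x₁ + 4·x₂ - 1, -2·x₁^2 + 4·x₁], [2·x₁·x₂ + 5·x₂^2 - 1, x₁^2 + 10·x₁·x₂ - 5]].
At the point, J = [[6.000, 1.500], [13.000, -32.750]] (det J = -216.000).
Solving J·Δ = −F gives Δ = (-0.054, 1.047).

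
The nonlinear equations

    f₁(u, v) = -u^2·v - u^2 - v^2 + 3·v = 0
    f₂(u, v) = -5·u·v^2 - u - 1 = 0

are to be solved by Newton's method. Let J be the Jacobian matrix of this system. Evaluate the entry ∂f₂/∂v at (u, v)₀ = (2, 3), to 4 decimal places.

-60.0000

∂f₂/∂v = -10·u·v.
At (2, 3) this is -60.0000.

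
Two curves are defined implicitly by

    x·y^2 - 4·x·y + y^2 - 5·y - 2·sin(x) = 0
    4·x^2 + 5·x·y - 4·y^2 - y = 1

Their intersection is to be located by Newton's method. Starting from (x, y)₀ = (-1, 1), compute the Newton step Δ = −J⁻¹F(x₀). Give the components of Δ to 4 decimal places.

(0.3060, -0.5656)

At (-1, 1): F = (0.682942, -7.0000).
Jacobian J = [[y^2 - 4·y - 2·cos(x), 2·x·y - 4·x + 2·y - 5], [8·x + 5·y, 5·x - 8·y - 1]].
At the point, J = [[-4.080605, -1.0000], [-3.0000, -14.0000]] (det J = 54.128465).
Solving J·Δ = −F gives Δ = (0.3060, -0.5656).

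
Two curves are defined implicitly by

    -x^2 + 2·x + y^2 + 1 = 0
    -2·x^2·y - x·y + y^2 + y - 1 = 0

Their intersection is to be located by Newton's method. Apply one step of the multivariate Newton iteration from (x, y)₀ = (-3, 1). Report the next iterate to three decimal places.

(-1.441, 1.263)

At (-3, 1): F = (-13.000, -14.000).
Jacobian J = [[-2·x + 2, 2·y], [-4·x·y - y, -2·x^2 - x + 2·y + 1]].
At the point, J = [[8.000, 2.000], [11.000, -12.000]] (det J = -118.000).
Solving J·Δ = −F gives Δ = (1.559, 0.263).
Then the next iterate is (x, y)₁ = (-1.441, 1.263).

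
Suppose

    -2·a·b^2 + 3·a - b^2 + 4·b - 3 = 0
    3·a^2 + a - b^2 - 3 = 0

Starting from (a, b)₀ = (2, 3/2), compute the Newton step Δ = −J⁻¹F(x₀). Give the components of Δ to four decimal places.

(-0.6983, -0.1093)

At (2, 3/2): F = (-2.2500, 8.7500).
Jacobian J = [[-2·b^2 + 3, -4·a·b - 2·b + 4], [6·a + 1, -2·b]].
At the point, J = [[-1.5000, -11.0000], [13.0000, -3.0000]] (det J = 147.5000).
Solving J·Δ = −F gives Δ = (-0.6983, -0.1093).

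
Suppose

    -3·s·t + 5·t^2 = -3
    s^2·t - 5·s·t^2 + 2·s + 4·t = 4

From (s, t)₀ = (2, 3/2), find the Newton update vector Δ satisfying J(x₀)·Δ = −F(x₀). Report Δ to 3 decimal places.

(0.164, -0.501)

At (2, 3/2): F = (5.250, -10.500).
Jacobian J = [[-3·t, -3·s + 10·t], [2·s·t - 5·t^2 + 2, s^2 - 10·s·t + 4]].
At the point, J = [[-4.500, 9.000], [-3.250, -22.000]] (det J = 128.250).
Solving J·Δ = −F gives Δ = (0.164, -0.501).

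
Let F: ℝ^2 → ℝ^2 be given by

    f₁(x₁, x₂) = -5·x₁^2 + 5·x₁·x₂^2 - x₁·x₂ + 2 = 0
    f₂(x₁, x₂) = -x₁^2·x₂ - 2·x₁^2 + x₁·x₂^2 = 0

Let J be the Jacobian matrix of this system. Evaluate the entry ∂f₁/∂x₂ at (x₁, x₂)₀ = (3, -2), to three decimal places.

-63.000

∂f₁/∂x₂ = 10·x₁·x₂ - x₁.
At (3, -2) this is -63.000.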